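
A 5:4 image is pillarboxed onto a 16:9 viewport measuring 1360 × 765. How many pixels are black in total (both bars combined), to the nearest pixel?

5:4 (1.250) < 16:9 (1.778), so the image fills the height.
That makes the image 956.2500 px wide (765 × 5/4).
Leftover width: 1360 − 956.2500 = 403.7500 px.
Across the 765-px span: 403.7500 × 765 ≈ 308869 px.

308869 pixels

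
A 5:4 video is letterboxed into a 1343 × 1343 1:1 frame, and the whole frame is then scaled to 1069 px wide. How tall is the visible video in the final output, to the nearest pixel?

855 px

Fitted into 1343×1343, the video spans the width; its height is 1343 × 4/5 ≈ 1074.40 px.
The frame scales by 1069/1343 = 0.7960; 1074.40 × 0.7960 ≈ 855.20 px.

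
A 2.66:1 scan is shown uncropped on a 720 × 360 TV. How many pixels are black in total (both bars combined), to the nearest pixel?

2.66:1 is wider than 2:1, so it spans the full width.
The scan is 720 / 2.660 ≈ 270.6767 px tall.
Black = 360 − 270.6767 = 89.3233 px.
Across the 720-px span: 89.3233 × 720 ≈ 64313 px.

64313 pixels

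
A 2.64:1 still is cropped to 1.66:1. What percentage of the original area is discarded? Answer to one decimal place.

Going from 2.64:1 to 1.66:1 means cutting width while keeping height.
Area ratio = (1.660)/(2.640) = 62.88%; the remaining 37.12% is cropped out.

37.1%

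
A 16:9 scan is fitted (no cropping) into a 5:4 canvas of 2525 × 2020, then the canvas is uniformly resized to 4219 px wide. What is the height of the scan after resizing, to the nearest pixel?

Fitted into 2525×2020, the scan spans the width; its height is 2525 × 9/16 ≈ 1420.31 px.
Scaling 2525 → 4219 is ×1.6709, so the height becomes 1420.31 × 1.6709 ≈ 2373.19 px.

2373 px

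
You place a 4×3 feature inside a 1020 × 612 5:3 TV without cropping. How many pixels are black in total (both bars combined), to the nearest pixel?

124848 pixels

4×3 is narrower than 5:3, so it spans the full height.
That makes the image 816.0000 px wide (612 × 4/3).
1020 − 816.0000 = 204.0000 px of bars.
Across the 612-px span: 204.0000 × 612 ≈ 124848 px.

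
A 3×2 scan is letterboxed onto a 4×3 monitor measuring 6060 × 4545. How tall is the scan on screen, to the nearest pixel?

4040 px

3×2 (1.500) > 4×3 (1.333), so the scan fills the width.
Content height = 6060 × 2/3 ≈ 4040.00 px.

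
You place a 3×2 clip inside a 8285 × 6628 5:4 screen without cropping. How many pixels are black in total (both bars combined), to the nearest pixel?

Since 1.500 > 1.250, the clip is width-limited.
Content height = 8285 × 2/3 ≈ 5523.3333 px.
Black = 6628 − 5523.3333 = 1104.6667 px.
Across the 8285-px span: 1104.6667 × 8285 ≈ 9152163 px.

9152163 pixels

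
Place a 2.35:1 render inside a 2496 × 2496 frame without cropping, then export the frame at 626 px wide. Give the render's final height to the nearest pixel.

At 2496×2496 the render is width-limited, so height = 2496 / 2.350 ≈ 1062.13 px.
The frame scales by 626/2496 = 0.2508; 1062.13 × 0.2508 ≈ 266.38 px.

266 px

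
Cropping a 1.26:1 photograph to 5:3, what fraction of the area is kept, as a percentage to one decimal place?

75.6%

Going from 1.26:1 to 5:3 means cutting height while keeping width.
(1.260)/(1.667) ≈ 0.756 of the area survives.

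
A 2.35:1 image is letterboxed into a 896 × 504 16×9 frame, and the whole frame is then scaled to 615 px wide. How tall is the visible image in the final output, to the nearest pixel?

In the 896×504 frame the image fills the width: height = 896 / 2.350 ≈ 381.28 px.
The frame scales by 615/896 = 0.6864; 381.28 × 0.6864 ≈ 261.70 px.

262 px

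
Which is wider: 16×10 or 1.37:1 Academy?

16×10

16×10 = 1.6 and 1.37; 1.6 > 1.37.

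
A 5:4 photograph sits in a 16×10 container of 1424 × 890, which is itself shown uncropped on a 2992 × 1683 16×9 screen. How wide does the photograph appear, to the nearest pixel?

Inside the 1424×890 canvas the photograph is height-limited at 1112.50 × 890.00.
The 16×10 canvas is height-limited in 2992×1683, giving 2692.80 × 1683.00; scale factor 1.8910.
The photograph scales with it: width 1112.50 × 1.8910 ≈ 2103.75.

2104 px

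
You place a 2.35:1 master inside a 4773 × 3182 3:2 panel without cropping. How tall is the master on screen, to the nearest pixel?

2031 px

2.35:1 (2.350) > 3:2 (1.500), so the master fills the width.
The master is 4773 / 2.350 ≈ 2031.06 px tall.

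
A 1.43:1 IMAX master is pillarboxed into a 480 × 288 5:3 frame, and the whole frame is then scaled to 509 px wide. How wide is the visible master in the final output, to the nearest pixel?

In the 480×288 frame the master fills the height: width = 288 × 1.430 ≈ 411.84 px.
The frame scales by 509/480 = 1.0604; 411.84 × 1.0604 ≈ 436.72 px.

437 px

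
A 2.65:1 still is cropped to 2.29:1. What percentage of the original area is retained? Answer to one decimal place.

Going from 2.65:1 to 2.29:1 means cutting width while keeping height.
Area ratio = (2.290)/(2.650) = 86.42% retained.

86.4%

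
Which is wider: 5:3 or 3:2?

5:3 = 1.667 and 3:2 = 1.5; 1.667 > 1.5.

5:3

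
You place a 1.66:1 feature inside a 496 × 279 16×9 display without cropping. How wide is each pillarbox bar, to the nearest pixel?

Since 1.660 < 1.778, the feature is height-limited.
Content width = 279 × 1.660 ≈ 463.14 px.
Black = 496 − 463.14 = 32.86 px, or 16.43 per bar.

16 px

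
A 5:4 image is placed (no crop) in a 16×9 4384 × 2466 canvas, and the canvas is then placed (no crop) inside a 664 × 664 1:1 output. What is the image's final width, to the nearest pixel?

467 px

Inside the 4384×2466 canvas the image is height-limited at 3082.50 × 2466.00.
Second fit — the 16×9 canvas into 664×664 spans the width: 664.00 × 373.50 (×0.1515 from 4384×2466).
The image scales with it: width 3082.50 × 0.1515 ≈ 466.88.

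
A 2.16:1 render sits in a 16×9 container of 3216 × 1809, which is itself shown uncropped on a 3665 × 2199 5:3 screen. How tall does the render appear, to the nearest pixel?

1697 px

First fit — 2.16:1 into 3216×1809 spans the width: 3216.00 × 1488.89.
16×9 in 3665×2199: fills the width, so the intermediate becomes 3665.00 × 2061.56 — a scale of ×1.1396.
So the render's height is 1488.89 × 1.1396 ≈ 1696.76.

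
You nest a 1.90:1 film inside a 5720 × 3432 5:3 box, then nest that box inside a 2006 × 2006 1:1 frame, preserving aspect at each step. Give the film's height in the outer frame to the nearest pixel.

1056 px

1.90:1 in 5720×3432: fills the width, so the film is 5720.00 × 3010.53.
Second fit — the 5:3 canvas into 2006×2006 spans the width: 2006.00 × 1203.60 (×0.3507 from 5720×3432).
The film scales with it: height 3010.53 × 0.3507 ≈ 1055.79.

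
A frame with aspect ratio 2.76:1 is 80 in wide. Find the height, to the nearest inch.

Height = 80 / 2.760 = 28.99.

29 in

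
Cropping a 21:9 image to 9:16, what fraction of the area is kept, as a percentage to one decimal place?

24.1%

9:16 is narrower than 21:9, so the crop keeps the full height and trims the width.
Fraction kept = (0.562)/(2.333) ≈ 24.11%.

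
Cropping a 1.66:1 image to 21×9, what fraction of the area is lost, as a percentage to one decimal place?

28.9%

Going from 1.66:1 to 21×9 means cutting height while keeping width.
Area ratio = (1.660)/(2.333) = 71.14%; the remaining 28.86% is cropped out.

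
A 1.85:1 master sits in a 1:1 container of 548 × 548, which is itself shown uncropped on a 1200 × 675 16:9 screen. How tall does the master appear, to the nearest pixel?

First fit — 1.85:1 into 548×548 spans the width: 548.00 × 296.22.
1:1 in 1200×675: fills the height, so the intermediate becomes 675.00 × 675.00 — a scale of ×1.2318.
Applying the same ×1.2318: 296.22 → 364.86.

365 px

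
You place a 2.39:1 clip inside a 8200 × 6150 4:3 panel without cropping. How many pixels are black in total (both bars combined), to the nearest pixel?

22296109 pixels

Since 2.390 > 1.333, the clip is width-limited.
Content height = 8200 / 2.390 ≈ 3430.9623 px.
Leftover height: 6150 − 3430.9623 = 2719.0377 px.
Bar area = 2719.0377 × 8200 ≈ 22296109 px.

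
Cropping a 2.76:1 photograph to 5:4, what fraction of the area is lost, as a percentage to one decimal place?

54.7%

The height stays; only width is cut (since 5:4 is narrower than 2.76:1).
(1.250)/(2.760) ≈ 0.453 of the area survives, leaving 54.71% discarded.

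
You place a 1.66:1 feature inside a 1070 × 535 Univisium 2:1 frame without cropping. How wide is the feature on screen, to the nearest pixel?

888 px

Since 1.660 < 2.000, the feature is height-limited.
That makes the image 888.10 px wide (535 × 1.660).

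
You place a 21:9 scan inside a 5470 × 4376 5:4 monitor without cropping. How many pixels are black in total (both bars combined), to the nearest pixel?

11113477 pixels

Since 2.333 > 1.250, the scan is width-limited.
Content height = 5470 × 9/21 ≈ 2344.2857 px.
Leftover height: 4376 − 2344.2857 = 2031.7143 px.
Across the 5470-px span: 2031.7143 × 5470 ≈ 11113477 px.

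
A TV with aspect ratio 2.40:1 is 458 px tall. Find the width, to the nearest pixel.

1099 px

Width = 458 × 2.400 = 1099.20.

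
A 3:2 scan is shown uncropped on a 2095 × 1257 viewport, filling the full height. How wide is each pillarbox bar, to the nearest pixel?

105 px

That makes the image 1885.50 px wide (1257 × 3/2).
Leftover width: 2095 − 1885.50 = 209.50 px → 104.75 each side.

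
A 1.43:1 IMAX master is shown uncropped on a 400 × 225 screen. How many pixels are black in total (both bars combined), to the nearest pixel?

17606 pixels

Since 1.430 < 1.778, the master is height-limited.
The master is 225 × 1.430 ≈ 321.7500 px wide.
400 − 321.7500 = 78.2500 px of bars.
Bar area = 78.2500 × 225 ≈ 17606 px.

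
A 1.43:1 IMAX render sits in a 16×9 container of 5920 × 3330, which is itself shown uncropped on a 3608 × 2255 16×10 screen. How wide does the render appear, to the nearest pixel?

1.43:1 IMAX in 5920×3330: fills the height, so the render is 4761.90 × 3330.00.
The 16×9 canvas is width-limited in 3608×2255, giving 3608.00 × 2029.50; scale factor 0.6095.
So the render's width is 4761.90 × 0.6095 ≈ 2902.18.

2902 px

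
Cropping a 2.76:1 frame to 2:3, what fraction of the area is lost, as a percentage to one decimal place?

75.8%

Going from 2.76:1 to 2:3 means cutting width while keeping height.
Area ratio = (0.667)/(2.760) = 24.15%; the remaining 75.85% is cropped out.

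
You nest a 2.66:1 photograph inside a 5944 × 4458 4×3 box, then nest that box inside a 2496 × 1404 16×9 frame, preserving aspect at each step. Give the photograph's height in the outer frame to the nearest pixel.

704 px

Inside the 5944×4458 canvas the photograph is width-limited at 5944.00 × 2234.59.
Second fit — the 4×3 canvas into 2496×1404 spans the height: 1872.00 × 1404.00 (×0.3149 from 5944×4458).
So the photograph's height is 2234.59 × 0.3149 ≈ 703.76.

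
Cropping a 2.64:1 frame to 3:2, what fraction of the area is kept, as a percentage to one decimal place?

56.8%

The height stays; only width is cut (since 3:2 is narrower than 2.64:1).
Area ratio = (1.500)/(2.640) = 56.82% retained.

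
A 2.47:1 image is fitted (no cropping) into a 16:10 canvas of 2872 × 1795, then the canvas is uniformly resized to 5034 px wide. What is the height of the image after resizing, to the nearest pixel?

Fitted into 2872×1795, the image spans the width; its height is 2872 / 2.470 ≈ 1162.75 px.
Resizing to 5034 px wide multiplies everything by 1.7528: 1162.75 → 2038.06 px.

2038 px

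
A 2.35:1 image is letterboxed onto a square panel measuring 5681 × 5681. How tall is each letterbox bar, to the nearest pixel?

1632 px

2.35:1 is wider than square, so it spans the full width.
Content height = 5681 / 2.350 ≈ 2417.45 px.
5681 − 2417.45 = 3263.55 px of bars (1631.78 each).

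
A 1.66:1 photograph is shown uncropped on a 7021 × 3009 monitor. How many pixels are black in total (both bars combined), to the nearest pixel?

6096415 pixels

1.66:1 (1.660) < 21×9 (2.333), so the photograph fills the height.
That makes the image 4994.9400 px wide (3009 × 1.660).
Leftover width: 7021 − 4994.9400 = 2026.0600 px.
That's 2026.0600 × 3009 ≈ 6096415 black pixels.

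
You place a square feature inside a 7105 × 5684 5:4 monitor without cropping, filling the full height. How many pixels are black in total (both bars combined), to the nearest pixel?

8076964 pixels

That makes the image 5684.0000 px wide (5684 × 1/1).
7105 − 5684.0000 = 1421.0000 px of bars.
Bar area = 1421.0000 × 5684 ≈ 8076964 px.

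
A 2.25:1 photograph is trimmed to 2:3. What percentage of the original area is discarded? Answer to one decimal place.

70.4%

Going from 2.25:1 to 2:3 means cutting width while keeping height.
Area ratio = (0.667)/(2.250) = 29.63%; the remaining 70.37% is cropped out.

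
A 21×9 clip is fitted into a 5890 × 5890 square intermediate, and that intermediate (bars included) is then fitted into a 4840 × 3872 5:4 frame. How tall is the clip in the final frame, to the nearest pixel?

1659 px

21×9 in 5890×5890: fills the width, so the clip is 5890.00 × 2524.29.
square in 4840×3872: fills the height, so the intermediate becomes 3872.00 × 3872.00 — a scale of ×0.6574.
Applying the same ×0.6574: 2524.29 → 1659.43.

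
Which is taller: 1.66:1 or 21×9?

1.66:1

1.66 and 21×9 = 2.333; 2.333 > 1.66. The smaller width-to-height ratio is the taller frame.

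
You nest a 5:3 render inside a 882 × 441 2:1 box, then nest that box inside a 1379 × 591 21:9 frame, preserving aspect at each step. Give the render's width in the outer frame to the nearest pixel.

985 px

First fit — 5:3 into 882×441 spans the height: 735.00 × 441.00.
The 2:1 canvas is height-limited in 1379×591, giving 1182.00 × 591.00; scale factor 1.3401.
Applying the same ×1.3401: 735.00 → 985.00.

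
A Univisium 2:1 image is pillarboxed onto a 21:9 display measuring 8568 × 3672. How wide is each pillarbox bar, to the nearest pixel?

Since 2.000 < 2.333, the image is height-limited.
The image is 3672 × 2/1 ≈ 7344.00 px wide.
8568 − 7344.00 = 1224.00 px of bars (612.00 each).

612 px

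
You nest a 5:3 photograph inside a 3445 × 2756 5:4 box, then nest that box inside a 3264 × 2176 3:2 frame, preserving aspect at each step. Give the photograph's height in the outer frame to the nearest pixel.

1632 px

First fit — 5:3 into 3445×2756 spans the width: 3445.00 × 2067.00.
Second fit — the 5:4 canvas into 3264×2176 spans the height: 2720.00 × 2176.00 (×0.7896 from 3445×2756).
The photograph scales with it: height 2067.00 × 0.7896 ≈ 1632.00.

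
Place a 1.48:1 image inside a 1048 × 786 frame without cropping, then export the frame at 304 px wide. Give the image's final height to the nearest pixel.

205 px

Fitted into 1048×786, the image spans the width; its height is 1048 / 1.480 ≈ 708.11 px.
Resizing to 304 px wide multiplies everything by 0.2901: 708.11 → 205.41 px.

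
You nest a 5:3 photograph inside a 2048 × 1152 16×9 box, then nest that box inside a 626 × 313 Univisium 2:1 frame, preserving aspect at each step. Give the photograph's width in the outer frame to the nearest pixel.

522 px

First fit — 5:3 into 2048×1152 spans the height: 1920.00 × 1152.00.
16×9 in 626×313: fills the height, so the intermediate becomes 556.44 × 313.00 — a scale of ×0.2717.
The photograph scales with it: width 1920.00 × 0.2717 ≈ 521.67.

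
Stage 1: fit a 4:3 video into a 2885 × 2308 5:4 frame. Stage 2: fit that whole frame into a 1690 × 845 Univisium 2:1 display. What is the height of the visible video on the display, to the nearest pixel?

First fit — 4:3 into 2885×2308 spans the width: 2885.00 × 2163.75.
Second fit — the 5:4 canvas into 1690×845 spans the height: 1056.25 × 845.00 (×0.3661 from 2885×2308).
Applying the same ×0.3661: 2163.75 → 792.19.

792 px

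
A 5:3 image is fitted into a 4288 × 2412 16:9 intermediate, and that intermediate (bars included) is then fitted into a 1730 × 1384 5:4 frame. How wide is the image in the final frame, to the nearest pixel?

1622 px

Inside the 4288×2412 canvas the image is height-limited at 4020.00 × 2412.00.
Second fit — the 16:9 canvas into 1730×1384 spans the width: 1730.00 × 973.12 (×0.4035 from 4288×2412).
The image scales with it: width 4020.00 × 0.4035 ≈ 1621.88.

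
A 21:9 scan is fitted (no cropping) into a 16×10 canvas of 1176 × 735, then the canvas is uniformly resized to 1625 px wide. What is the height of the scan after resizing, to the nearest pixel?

Fitted into 1176×735, the scan spans the width; its height is 1176 × 9/21 ≈ 504.00 px.
Resizing to 1625 px wide multiplies everything by 1.3818: 504.00 → 696.43 px.

696 px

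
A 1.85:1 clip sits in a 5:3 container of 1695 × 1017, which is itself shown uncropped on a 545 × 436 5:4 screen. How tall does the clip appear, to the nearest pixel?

First fit — 1.85:1 into 1695×1017 spans the width: 1695.00 × 916.22.
The 5:3 canvas is width-limited in 545×436, giving 545.00 × 327.00; scale factor 0.3215.
The clip scales with it: height 916.22 × 0.3215 ≈ 294.59.

295 px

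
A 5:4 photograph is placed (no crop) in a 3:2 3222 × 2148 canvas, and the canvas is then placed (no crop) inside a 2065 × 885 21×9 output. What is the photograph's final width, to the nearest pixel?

First fit — 5:4 into 3222×2148 spans the height: 2685.00 × 2148.00.
Second fit — the 3:2 canvas into 2065×885 spans the height: 1327.50 × 885.00 (×0.4120 from 3222×2148).
Applying the same ×0.4120: 2685.00 → 1106.25.

1106 px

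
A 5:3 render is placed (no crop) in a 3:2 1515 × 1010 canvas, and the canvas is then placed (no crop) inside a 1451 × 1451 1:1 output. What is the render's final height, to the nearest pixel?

5:3 in 1515×1010: fills the width, so the render is 1515.00 × 909.00.
3:2 in 1451×1451: fills the width, so the intermediate becomes 1451.00 × 967.33 — a scale of ×0.9578.
So the render's height is 909.00 × 0.9578 ≈ 870.60.

871 px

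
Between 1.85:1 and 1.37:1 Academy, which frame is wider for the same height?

1.85 and 1.37; 1.85 > 1.37.

1.85:1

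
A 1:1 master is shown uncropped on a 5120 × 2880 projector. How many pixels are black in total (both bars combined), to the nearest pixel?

6451200 pixels

Since 1.000 < 1.778, the master is height-limited.
Content width = 2880 × 1/1 ≈ 2880.0000 px.
Black = 5120 − 2880.0000 = 2240.0000 px.
Across the 2880-px span: 2240.0000 × 2880 ≈ 6451200 px.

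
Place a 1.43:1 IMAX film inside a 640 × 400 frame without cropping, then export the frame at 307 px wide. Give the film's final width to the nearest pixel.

In the 640×400 frame the film fills the height: width = 400 × 1.430 ≈ 572.00 px.
Resizing to 307 px wide multiplies everything by 0.4797: 572.00 → 274.38 px.

274 px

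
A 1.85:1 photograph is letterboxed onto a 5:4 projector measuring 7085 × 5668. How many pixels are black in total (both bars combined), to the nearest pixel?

1.85:1 is wider than 5:4, so it spans the full width.
Content height = 7085 / 1.850 ≈ 3829.7297 px.
Leftover height: 5668 − 3829.7297 = 1838.2703 px.
Bar area = 1838.2703 × 7085 ≈ 13024145 px.

13024145 pixels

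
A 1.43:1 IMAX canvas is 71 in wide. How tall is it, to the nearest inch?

50 in

Height = 71 / 1.430 = 49.65.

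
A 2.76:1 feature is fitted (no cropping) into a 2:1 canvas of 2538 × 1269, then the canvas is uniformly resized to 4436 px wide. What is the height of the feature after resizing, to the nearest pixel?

At 2538×1269 the feature is width-limited, so height = 2538 / 2.760 ≈ 919.57 px.
Resizing to 4436 px wide multiplies everything by 1.7478: 919.57 → 1607.25 px.

1607 px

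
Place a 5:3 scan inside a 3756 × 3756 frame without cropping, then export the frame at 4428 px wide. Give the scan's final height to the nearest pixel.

In the 3756×3756 frame the scan fills the width: height = 3756 × 3/5 ≈ 2253.60 px.
Scaling 3756 → 4428 is ×1.1789, so the height becomes 2253.60 × 1.1789 ≈ 2656.80 px.

2657 px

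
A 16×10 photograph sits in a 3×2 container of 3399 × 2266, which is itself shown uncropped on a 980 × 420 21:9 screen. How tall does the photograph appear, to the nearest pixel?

394 px

16×10 in 3399×2266: fills the width, so the photograph is 3399.00 × 2124.38.
The 3×2 canvas is height-limited in 980×420, giving 630.00 × 420.00; scale factor 0.1853.
The photograph scales with it: height 2124.38 × 0.1853 ≈ 393.75.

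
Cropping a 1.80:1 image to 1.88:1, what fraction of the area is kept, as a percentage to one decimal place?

Going from 1.80:1 to 1.88:1 means cutting height while keeping width.
(1.800)/(1.880) ≈ 0.957 of the area survives.

95.7%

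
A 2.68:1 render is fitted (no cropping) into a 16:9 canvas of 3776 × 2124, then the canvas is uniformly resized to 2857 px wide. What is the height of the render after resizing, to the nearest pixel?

Fitted into 3776×2124, the render spans the width; its height is 3776 / 2.680 ≈ 1408.96 px.
The frame scales by 2857/3776 = 0.7566; 1408.96 × 0.7566 ≈ 1066.04 px.

1066 px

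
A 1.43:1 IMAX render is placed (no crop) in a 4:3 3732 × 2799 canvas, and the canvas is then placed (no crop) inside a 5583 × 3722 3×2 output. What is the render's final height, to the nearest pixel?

1.43:1 IMAX in 3732×2799: fills the width, so the render is 3732.00 × 2609.79.
The 4:3 canvas is height-limited in 5583×3722, giving 4962.67 × 3722.00; scale factor 1.3298.
The render scales with it: height 2609.79 × 1.3298 ≈ 3470.40.

3470 px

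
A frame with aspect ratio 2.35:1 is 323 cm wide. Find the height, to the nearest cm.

323 / 2.350 = 137.45.

137 cm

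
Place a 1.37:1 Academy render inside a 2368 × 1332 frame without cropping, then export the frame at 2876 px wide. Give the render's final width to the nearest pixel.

Fitted into 2368×1332, the render spans the height; its width is 1332 × 1.370 ≈ 1824.84 px.
Resizing to 2876 px wide multiplies everything by 1.2145: 1824.84 → 2216.32 px.

2216 px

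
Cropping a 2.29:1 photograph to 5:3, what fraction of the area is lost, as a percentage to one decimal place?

27.2%

Going from 2.29:1 to 5:3 means cutting width while keeping height.
Area ratio = (1.667)/(2.290) = 72.78%; the remaining 27.22% is cropped out.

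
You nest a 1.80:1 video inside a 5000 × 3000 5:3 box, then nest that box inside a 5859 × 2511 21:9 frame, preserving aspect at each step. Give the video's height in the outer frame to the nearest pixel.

2325 px

First fit — 1.80:1 into 5000×3000 spans the width: 5000.00 × 2777.78.
Second fit — the 5:3 canvas into 5859×2511 spans the height: 4185.00 × 2511.00 (×0.8370 from 5000×3000).
So the video's height is 2777.78 × 0.8370 ≈ 2325.00.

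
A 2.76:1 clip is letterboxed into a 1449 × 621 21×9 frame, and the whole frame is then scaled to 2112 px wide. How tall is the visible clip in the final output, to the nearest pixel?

765 px

At 1449×621 the clip is width-limited, so height = 1449 / 2.760 ≈ 525.00 px.
Scaling 1449 → 2112 is ×1.4576, so the height becomes 525.00 × 1.4576 ≈ 765.22 px.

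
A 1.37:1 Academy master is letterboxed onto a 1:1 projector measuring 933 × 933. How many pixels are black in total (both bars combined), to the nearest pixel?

1.37:1 Academy is wider than 1:1, so it spans the full width.
The master is 933 / 1.370 ≈ 681.0219 px tall.
Leftover height: 933 − 681.0219 = 251.9781 px.
That's 251.9781 × 933 ≈ 235096 black pixels.

235096 pixels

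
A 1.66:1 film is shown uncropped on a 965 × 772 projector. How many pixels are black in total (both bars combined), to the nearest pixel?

1.66:1 is wider than 5:4, so it spans the full width.
The film is 965 / 1.660 ≈ 581.3253 px tall.
Leftover height: 772 − 581.3253 = 190.6747 px.
Bar area = 190.6747 × 965 ≈ 184001 px.

184001 pixels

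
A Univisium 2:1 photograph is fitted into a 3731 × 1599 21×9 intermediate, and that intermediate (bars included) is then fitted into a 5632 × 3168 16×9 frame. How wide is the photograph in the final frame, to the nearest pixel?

Inside the 3731×1599 canvas the photograph is height-limited at 3198.00 × 1599.00.
The 21×9 canvas is width-limited in 5632×3168, giving 5632.00 × 2413.71; scale factor 1.5095.
The photograph scales with it: width 3198.00 × 1.5095 ≈ 4827.43.

4827 px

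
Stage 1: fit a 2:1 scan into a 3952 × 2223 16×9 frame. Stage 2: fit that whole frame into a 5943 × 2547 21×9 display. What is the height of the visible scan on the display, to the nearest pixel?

2264 px

First fit — 2:1 into 3952×2223 spans the width: 3952.00 × 1976.00.
Second fit — the 16×9 canvas into 5943×2547 spans the height: 4528.00 × 2547.00 (×1.1457 from 3952×2223).
Applying the same ×1.1457: 1976.00 → 2264.00.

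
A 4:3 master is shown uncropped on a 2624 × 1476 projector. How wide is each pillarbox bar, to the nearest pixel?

Since 1.333 < 1.778, the master is height-limited.
The master is 1476 × 4/3 ≈ 1968.00 px wide.
Black = 2624 − 1968.00 = 656.00 px, or 328.00 per bar.

328 px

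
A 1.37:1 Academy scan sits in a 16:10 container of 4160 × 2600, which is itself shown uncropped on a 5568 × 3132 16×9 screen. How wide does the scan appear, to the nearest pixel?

4291 px

First fit — 1.37:1 Academy into 4160×2600 spans the height: 3562.00 × 2600.00.
The 16:10 canvas is height-limited in 5568×3132, giving 5011.20 × 3132.00; scale factor 1.2046.
Applying the same ×1.2046: 3562.00 → 4290.84.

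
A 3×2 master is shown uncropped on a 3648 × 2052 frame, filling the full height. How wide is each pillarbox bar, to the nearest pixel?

285 px

Content width = 2052 × 3/2 ≈ 3078.00 px.
Leftover width: 3648 − 3078.00 = 570.00 px → 285.00 each side.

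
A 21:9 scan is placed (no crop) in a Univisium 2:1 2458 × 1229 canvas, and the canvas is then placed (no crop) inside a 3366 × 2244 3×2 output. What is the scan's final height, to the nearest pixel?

1443 px

Inside the 2458×1229 canvas the scan is width-limited at 2458.00 × 1053.43.
Univisium 2:1 in 3366×2244: fills the width, so the intermediate becomes 3366.00 × 1683.00 — a scale of ×1.3694.
So the scan's height is 1053.43 × 1.3694 ≈ 1442.57.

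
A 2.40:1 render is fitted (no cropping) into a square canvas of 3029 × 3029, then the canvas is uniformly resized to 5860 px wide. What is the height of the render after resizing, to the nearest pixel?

In the 3029×3029 frame the render fills the width: height = 3029 / 2.400 ≈ 1262.08 px.
Scaling 3029 → 5860 is ×1.9346, so the height becomes 1262.08 × 1.9346 ≈ 2441.67 px.

2442 px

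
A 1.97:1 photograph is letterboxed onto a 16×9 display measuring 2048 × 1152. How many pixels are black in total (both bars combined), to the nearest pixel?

230208 pixels

Since 1.970 > 1.778, the photograph is width-limited.
The photograph is 2048 / 1.970 ≈ 1039.5939 px tall.
1152 − 1039.5939 = 112.4061 px of bars.
Bar area = 112.4061 × 2048 ≈ 230208 px.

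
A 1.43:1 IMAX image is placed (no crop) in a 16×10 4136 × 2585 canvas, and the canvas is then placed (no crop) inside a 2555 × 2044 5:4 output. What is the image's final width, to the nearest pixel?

2284 px

Inside the 4136×2585 canvas the image is height-limited at 3696.55 × 2585.00.
16×10 in 2555×2044: fills the width, so the intermediate becomes 2555.00 × 1596.88 — a scale of ×0.6177.
Applying the same ×0.6177: 3696.55 → 2283.53.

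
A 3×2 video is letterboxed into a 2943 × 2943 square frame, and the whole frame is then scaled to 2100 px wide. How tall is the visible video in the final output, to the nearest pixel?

At 2943×2943 the video is width-limited, so height = 2943 × 2/3 ≈ 1962.00 px.
Resizing to 2100 px wide multiplies everything by 0.7136: 1962.00 → 1400.00 px.

1400 px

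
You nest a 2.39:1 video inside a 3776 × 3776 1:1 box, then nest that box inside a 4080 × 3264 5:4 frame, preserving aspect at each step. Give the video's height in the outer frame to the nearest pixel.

Inside the 3776×3776 canvas the video is width-limited at 3776.00 × 1579.92.
Second fit — the 1:1 canvas into 4080×3264 spans the height: 3264.00 × 3264.00 (×0.8644 from 3776×3776).
Applying the same ×0.8644: 1579.92 → 1365.69.

1366 px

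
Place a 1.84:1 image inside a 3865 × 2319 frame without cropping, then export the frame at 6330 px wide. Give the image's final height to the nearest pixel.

3440 px

Fitted into 3865×2319, the image spans the width; its height is 3865 / 1.840 ≈ 2100.54 px.
Resizing to 6330 px wide multiplies everything by 1.6378: 2100.54 → 3440.22 px.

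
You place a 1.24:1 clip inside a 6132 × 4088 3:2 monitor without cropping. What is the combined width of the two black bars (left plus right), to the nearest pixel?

1063 px

Since 1.240 < 1.500, the clip is height-limited.
The clip is 4088 × 1.240 ≈ 5069.12 px wide.
Black = 6132 − 5069.12 = 1062.88 px.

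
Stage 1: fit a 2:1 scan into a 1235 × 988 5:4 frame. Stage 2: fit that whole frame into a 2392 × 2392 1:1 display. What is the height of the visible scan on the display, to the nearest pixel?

Inside the 1235×988 canvas the scan is width-limited at 1235.00 × 617.50.
5:4 in 2392×2392: fills the width, so the intermediate becomes 2392.00 × 1913.60 — a scale of ×1.9368.
So the scan's height is 617.50 × 1.9368 ≈ 1196.00.

1196 px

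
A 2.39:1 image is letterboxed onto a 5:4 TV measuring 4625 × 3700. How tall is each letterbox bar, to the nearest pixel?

Since 2.390 > 1.250, the image is width-limited.
Content height = 4625 / 2.390 ≈ 1935.15 px.
Black = 3700 − 1935.15 = 1764.85 px, or 882.43 per bar.

882 px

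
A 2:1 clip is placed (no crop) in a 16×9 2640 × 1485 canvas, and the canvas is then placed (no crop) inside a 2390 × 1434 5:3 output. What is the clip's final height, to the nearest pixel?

2:1 in 2640×1485: fills the width, so the clip is 2640.00 × 1320.00.
The 16×9 canvas is width-limited in 2390×1434, giving 2390.00 × 1344.38; scale factor 0.9053.
The clip scales with it: height 1320.00 × 0.9053 ≈ 1195.00.

1195 px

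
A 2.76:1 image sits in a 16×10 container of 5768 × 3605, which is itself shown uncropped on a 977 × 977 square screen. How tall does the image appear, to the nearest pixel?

354 px

2.76:1 in 5768×3605: fills the width, so the image is 5768.00 × 2089.86.
16×10 in 977×977: fills the width, so the intermediate becomes 977.00 × 610.62 — a scale of ×0.1694.
So the image's height is 2089.86 × 0.1694 ≈ 353.99.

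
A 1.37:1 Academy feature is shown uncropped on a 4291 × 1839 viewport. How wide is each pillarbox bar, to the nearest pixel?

886 px

1.37:1 Academy (1.370) < 21×9 (2.333), so the feature fills the height.
That makes the image 2519.43 px wide (1839 × 1.370).
Black = 4291 − 2519.43 = 1771.57 px, or 885.78 per bar.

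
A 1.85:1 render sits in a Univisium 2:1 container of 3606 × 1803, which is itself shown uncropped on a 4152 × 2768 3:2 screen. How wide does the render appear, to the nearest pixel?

First fit — 1.85:1 into 3606×1803 spans the height: 3335.55 × 1803.00.
Univisium 2:1 in 4152×2768: fills the width, so the intermediate becomes 4152.00 × 2076.00 — a scale of ×1.1514.
So the render's width is 3335.55 × 1.1514 ≈ 3840.60.

3841 px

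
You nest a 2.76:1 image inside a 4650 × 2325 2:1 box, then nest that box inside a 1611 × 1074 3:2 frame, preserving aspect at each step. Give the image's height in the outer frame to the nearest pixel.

2.76:1 in 4650×2325: fills the width, so the image is 4650.00 × 1684.78.
The 2:1 canvas is width-limited in 1611×1074, giving 1611.00 × 805.50; scale factor 0.3465.
The image scales with it: height 1684.78 × 0.3465 ≈ 583.70.

584 px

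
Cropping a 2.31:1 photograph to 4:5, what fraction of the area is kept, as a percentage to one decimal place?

34.6%

The height stays; only width is cut (since 4:5 is narrower than 2.31:1).
Fraction kept = (0.800)/(2.310) ≈ 34.63%.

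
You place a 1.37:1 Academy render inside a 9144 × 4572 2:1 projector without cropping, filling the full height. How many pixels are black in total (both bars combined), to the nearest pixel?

13169006 pixels

The render is 4572 × 1.370 ≈ 6263.6400 px wide.
9144 − 6263.6400 = 2880.3600 px of bars.
Bar area = 2880.3600 × 4572 ≈ 13169006 px.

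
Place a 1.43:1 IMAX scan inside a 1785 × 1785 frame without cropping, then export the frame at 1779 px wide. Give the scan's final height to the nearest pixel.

Fitted into 1785×1785, the scan spans the width; its height is 1785 / 1.430 ≈ 1248.25 px.
Scaling 1785 → 1779 is ×0.9966, so the height becomes 1248.25 × 0.9966 ≈ 1244.06 px.

1244 px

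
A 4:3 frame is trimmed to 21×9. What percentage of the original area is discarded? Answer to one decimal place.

The width stays; only height is cut (since 21×9 is wider than 4:3).
Fraction kept = (1.333)/(2.333) ≈ 57.14%, so 42.86% is lost.

42.9%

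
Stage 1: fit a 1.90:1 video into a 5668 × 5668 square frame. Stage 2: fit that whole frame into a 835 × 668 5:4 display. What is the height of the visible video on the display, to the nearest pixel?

1.90:1 in 5668×5668: fills the width, so the video is 5668.00 × 2983.16.
Second fit — the square canvas into 835×668 spans the height: 668.00 × 668.00 (×0.1179 from 5668×5668).
So the video's height is 2983.16 × 0.1179 ≈ 351.58.

352 px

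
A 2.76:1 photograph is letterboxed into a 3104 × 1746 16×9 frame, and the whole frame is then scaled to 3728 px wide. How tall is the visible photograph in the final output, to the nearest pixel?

At 3104×1746 the photograph is width-limited, so height = 3104 / 2.760 ≈ 1124.64 px.
Resizing to 3728 px wide multiplies everything by 1.2010: 1124.64 → 1350.72 px.

1351 px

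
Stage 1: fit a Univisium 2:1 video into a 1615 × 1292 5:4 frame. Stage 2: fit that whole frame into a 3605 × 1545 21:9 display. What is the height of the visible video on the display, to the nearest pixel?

966 px

Univisium 2:1 in 1615×1292: fills the width, so the video is 1615.00 × 807.50.
Second fit — the 5:4 canvas into 3605×1545 spans the height: 1931.25 × 1545.00 (×1.1958 from 1615×1292).
Applying the same ×1.1958: 807.50 → 965.62.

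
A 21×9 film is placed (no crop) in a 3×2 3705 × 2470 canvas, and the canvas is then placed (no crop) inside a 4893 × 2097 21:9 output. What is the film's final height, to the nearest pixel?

1348 px

Inside the 3705×2470 canvas the film is width-limited at 3705.00 × 1587.86.
The 3×2 canvas is height-limited in 4893×2097, giving 3145.50 × 2097.00; scale factor 0.8490.
Applying the same ×0.8490: 1587.86 → 1348.07.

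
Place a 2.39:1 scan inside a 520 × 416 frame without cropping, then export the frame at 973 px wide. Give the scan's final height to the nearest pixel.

407 px

At 520×416 the scan is width-limited, so height = 520 / 2.390 ≈ 217.57 px.
Scaling 520 → 973 is ×1.8712, so the height becomes 217.57 × 1.8712 ≈ 407.11 px.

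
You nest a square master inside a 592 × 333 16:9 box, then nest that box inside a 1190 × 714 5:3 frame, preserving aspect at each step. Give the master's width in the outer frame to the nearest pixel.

669 px

square in 592×333: fills the height, so the master is 333.00 × 333.00.
Second fit — the 16:9 canvas into 1190×714 spans the width: 1190.00 × 669.38 (×2.0101 from 592×333).
The master scales with it: width 333.00 × 2.0101 ≈ 669.38.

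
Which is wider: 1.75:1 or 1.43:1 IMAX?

1.75:1

1.75 and 1.43; 1.75 > 1.43.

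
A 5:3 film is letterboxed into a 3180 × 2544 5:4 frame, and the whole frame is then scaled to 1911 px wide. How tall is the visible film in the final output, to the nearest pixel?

In the 3180×2544 frame the film fills the width: height = 3180 × 3/5 ≈ 1908.00 px.
Resizing to 1911 px wide multiplies everything by 0.6009: 1908.00 → 1146.60 px.

1147 px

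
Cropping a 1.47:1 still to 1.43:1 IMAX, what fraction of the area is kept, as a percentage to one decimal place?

The height stays; only width is cut (since 1.43:1 IMAX is narrower than 1.47:1).
(1.430)/(1.470) ≈ 0.973 of the area survives.

97.3%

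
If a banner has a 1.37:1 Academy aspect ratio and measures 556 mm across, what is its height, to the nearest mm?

406 mm

At 1.37:1 Academy, 556 / 1.370 ≈ 405.84.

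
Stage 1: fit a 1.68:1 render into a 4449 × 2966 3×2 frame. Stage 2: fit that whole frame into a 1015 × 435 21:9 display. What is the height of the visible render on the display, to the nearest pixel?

First fit — 1.68:1 into 4449×2966 spans the width: 4449.00 × 2648.21.
The 3×2 canvas is height-limited in 1015×435, giving 652.50 × 435.00; scale factor 0.1467.
Applying the same ×0.1467: 2648.21 → 388.39.

388 px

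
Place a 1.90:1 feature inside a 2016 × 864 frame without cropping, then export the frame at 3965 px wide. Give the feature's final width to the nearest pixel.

3229 px

In the 2016×864 frame the feature fills the height: width = 864 × 1.900 ≈ 1641.60 px.
Resizing to 3965 px wide multiplies everything by 1.9668: 1641.60 → 3228.64 px.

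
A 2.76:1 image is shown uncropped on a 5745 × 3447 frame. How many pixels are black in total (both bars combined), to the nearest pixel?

7844673 pixels

2.76:1 (2.760) > 5:3 (1.667), so the image fills the width.
That makes the image 2081.5217 px tall (5745 / 2.760).
Black = 3447 − 2081.5217 = 1365.4783 px.
Bar area = 1365.4783 × 5745 ≈ 7844673 px.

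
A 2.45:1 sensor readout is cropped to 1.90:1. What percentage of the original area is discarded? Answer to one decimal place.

The height stays; only width is cut (since 1.90:1 is narrower than 2.45:1).
(1.900)/(2.450) ≈ 0.776 of the area survives, leaving 22.45% discarded.

22.4%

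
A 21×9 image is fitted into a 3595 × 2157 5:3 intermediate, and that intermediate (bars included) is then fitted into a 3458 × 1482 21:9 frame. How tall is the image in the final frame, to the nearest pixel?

1059 px

First fit — 21×9 into 3595×2157 spans the width: 3595.00 × 1540.71.
Second fit — the 5:3 canvas into 3458×1482 spans the height: 2470.00 × 1482.00 (×0.6871 from 3595×2157).
The image scales with it: height 1540.71 × 0.6871 ≈ 1058.57.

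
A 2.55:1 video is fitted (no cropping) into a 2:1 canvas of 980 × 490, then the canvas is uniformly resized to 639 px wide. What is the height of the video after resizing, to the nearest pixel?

Fitted into 980×490, the video spans the width; its height is 980 / 2.550 ≈ 384.31 px.
Resizing to 639 px wide multiplies everything by 0.6520: 384.31 → 250.59 px.

251 px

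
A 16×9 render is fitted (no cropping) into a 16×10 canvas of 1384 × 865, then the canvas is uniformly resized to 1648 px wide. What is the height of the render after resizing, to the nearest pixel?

927 px

At 1384×865 the render is width-limited, so height = 1384 × 9/16 ≈ 778.50 px.
The frame scales by 1648/1384 = 1.1908; 778.50 × 1.1908 ≈ 927.00 px.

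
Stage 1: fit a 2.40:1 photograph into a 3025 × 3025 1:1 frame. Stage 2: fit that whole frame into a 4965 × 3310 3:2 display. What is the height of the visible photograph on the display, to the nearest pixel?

1379 px

First fit — 2.40:1 into 3025×3025 spans the width: 3025.00 × 1260.42.
1:1 in 4965×3310: fills the height, so the intermediate becomes 3310.00 × 3310.00 — a scale of ×1.0942.
The photograph scales with it: height 1260.42 × 1.0942 ≈ 1379.17.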